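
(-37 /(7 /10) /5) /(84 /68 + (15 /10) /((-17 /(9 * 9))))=2516 /1407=1.79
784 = 784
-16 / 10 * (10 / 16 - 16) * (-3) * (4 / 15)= -492 / 25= -19.68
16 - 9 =7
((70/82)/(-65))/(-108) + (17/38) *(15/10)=367037/546858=0.67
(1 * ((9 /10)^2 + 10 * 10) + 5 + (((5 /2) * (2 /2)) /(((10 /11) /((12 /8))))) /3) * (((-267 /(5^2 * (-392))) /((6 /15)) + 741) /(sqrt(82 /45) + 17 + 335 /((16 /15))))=2968798237845687 /12373464447400-373645237914 * sqrt(410) /7733415279625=238.95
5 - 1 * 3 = 2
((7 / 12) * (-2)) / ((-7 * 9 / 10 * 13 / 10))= 0.14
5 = 5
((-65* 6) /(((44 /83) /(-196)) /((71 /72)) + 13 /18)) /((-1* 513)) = 1.06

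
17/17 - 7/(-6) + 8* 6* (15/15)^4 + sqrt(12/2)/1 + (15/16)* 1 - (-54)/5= sqrt(6) + 14857/240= 64.35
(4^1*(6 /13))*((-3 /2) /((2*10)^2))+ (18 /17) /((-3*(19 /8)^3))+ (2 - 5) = -459794727 /151583900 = -3.03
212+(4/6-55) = 473/3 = 157.67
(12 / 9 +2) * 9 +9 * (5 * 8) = 390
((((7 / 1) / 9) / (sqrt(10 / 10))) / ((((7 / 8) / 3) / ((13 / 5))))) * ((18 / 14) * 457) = 142584 / 35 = 4073.83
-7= -7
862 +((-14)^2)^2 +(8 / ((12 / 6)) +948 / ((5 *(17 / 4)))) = 3342762 / 85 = 39326.61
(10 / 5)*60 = 120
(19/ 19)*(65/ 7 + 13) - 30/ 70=21.86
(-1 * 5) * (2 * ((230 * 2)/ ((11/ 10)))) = -46000/ 11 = -4181.82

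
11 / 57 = 0.19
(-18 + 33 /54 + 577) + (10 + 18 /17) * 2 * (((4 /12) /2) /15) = 285527 /510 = 559.86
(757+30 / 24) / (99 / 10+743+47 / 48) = 181980 / 180931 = 1.01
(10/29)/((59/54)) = 540/1711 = 0.32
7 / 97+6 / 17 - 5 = -4.57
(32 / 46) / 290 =8 / 3335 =0.00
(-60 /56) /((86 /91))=-195 /172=-1.13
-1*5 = -5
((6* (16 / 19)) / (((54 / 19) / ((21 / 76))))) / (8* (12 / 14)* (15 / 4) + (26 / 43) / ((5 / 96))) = 10535 / 800451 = 0.01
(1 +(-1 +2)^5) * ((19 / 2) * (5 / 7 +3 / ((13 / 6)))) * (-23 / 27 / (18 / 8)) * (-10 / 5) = 667736 / 22113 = 30.20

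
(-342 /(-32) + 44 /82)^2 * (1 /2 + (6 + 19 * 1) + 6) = 3415467447 /860672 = 3968.37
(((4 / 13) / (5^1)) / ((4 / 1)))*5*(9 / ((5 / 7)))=63 / 65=0.97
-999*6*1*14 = -83916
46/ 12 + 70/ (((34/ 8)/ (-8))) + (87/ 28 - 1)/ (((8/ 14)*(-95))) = -9920249/ 77520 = -127.97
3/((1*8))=3/8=0.38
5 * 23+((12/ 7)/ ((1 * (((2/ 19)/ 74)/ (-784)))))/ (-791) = 147971/ 113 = 1309.48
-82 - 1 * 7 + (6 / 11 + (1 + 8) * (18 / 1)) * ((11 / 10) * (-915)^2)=149695741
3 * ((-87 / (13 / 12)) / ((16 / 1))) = -783 / 52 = -15.06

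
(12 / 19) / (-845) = -12 / 16055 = -0.00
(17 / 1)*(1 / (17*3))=1 / 3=0.33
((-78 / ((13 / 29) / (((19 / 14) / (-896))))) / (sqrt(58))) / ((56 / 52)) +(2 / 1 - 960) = -957.97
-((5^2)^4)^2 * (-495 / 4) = 75531005859375 / 4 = 18882751464843.75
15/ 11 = 1.36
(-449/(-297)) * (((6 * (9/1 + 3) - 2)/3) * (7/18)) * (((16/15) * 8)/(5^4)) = 2816128/15035625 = 0.19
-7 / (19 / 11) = -4.05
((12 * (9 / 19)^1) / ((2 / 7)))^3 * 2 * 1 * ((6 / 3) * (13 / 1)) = 2808527904 / 6859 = 409466.09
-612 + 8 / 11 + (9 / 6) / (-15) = -67251 / 110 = -611.37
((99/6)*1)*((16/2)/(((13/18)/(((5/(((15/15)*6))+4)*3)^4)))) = 210062457/26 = 8079325.27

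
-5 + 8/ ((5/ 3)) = -1/ 5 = -0.20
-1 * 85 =-85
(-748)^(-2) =1 / 559504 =0.00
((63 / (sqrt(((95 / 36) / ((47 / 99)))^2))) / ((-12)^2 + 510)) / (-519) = -658 / 19705565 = -0.00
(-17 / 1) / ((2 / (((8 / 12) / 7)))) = -17 / 21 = -0.81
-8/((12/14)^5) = -16807/972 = -17.29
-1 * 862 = -862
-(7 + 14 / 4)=-21 / 2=-10.50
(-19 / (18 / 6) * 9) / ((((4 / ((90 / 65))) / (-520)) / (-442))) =-4534920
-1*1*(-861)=861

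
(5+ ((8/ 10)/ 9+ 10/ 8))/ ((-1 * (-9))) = 1141/ 1620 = 0.70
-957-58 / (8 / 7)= -4031 / 4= -1007.75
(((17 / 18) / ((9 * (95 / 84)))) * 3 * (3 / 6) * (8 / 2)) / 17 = 0.03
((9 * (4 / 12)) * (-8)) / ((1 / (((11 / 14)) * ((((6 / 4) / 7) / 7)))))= -198 / 343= -0.58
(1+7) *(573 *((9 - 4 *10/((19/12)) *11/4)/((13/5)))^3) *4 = -3476759895108000/15069223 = -230719254.41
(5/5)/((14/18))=9/7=1.29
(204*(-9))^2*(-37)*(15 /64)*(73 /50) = -1707148143 /40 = -42678703.58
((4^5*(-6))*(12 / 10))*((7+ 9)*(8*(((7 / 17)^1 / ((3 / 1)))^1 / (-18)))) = 1835008 / 255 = 7196.11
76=76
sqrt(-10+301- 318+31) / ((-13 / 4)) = -8 / 13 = -0.62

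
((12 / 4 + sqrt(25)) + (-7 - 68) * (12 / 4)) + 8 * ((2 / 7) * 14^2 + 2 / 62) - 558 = -10129 / 31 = -326.74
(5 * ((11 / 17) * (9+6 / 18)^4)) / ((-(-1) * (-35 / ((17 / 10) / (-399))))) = 68992 / 23085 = 2.99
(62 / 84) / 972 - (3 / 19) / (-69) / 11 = 189841 / 196240968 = 0.00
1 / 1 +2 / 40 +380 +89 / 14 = 54237 / 140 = 387.41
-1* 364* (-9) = 3276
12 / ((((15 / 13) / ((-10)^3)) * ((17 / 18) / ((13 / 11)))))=-2433600 / 187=-13013.90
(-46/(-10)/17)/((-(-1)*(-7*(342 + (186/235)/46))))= -24863/219983757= -0.00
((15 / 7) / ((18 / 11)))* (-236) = -6490 / 21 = -309.05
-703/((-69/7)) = 4921/69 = 71.32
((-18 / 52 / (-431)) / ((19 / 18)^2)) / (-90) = -81 / 10113415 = -0.00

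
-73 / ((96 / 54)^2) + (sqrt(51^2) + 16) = 11239 / 256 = 43.90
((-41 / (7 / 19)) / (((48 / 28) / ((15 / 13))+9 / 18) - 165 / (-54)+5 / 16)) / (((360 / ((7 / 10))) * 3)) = -5453 / 404745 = -0.01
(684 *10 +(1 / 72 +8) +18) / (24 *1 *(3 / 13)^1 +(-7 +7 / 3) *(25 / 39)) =6426589 / 2384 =2695.72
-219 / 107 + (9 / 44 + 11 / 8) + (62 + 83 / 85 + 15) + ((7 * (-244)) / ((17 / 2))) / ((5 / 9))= -284.18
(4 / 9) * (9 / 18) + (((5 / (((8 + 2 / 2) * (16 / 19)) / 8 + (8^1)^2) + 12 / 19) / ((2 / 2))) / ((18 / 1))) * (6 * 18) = 471997 / 105507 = 4.47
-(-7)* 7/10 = 4.90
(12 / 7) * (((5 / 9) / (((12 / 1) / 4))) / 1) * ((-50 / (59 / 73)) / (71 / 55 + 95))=-501875 / 2460654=-0.20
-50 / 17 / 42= -0.07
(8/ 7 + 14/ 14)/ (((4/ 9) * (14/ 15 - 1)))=-72.32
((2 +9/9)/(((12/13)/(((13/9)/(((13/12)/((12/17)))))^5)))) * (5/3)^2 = 6.67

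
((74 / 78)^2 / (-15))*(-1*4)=5476 / 22815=0.24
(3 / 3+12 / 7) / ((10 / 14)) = 19 / 5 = 3.80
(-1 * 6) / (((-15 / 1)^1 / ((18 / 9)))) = 4 / 5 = 0.80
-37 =-37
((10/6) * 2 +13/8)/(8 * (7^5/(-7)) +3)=-119/460920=-0.00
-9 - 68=-77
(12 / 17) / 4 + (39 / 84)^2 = 5225 / 13328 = 0.39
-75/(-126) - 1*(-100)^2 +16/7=-419879/42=-9997.12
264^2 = 69696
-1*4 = -4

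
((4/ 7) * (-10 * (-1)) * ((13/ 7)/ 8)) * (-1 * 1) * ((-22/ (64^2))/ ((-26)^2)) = 55/ 5218304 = 0.00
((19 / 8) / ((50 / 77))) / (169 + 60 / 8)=1463 / 70600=0.02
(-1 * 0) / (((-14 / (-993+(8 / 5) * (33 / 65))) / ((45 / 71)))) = 0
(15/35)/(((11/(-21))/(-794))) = 7146/11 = 649.64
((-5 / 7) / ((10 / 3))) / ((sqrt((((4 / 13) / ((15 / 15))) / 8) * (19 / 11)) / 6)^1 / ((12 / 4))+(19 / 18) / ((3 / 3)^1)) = -2574 / 12677+9 * sqrt(5434) / 240863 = -0.20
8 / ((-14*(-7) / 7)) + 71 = 501 / 7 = 71.57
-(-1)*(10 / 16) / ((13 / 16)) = 10 / 13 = 0.77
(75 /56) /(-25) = -3 /56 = -0.05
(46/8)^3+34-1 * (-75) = 19143/64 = 299.11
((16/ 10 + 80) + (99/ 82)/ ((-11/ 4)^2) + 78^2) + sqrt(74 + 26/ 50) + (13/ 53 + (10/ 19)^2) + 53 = 6227.91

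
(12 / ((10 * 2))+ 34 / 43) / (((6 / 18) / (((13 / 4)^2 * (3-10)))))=-1061151 / 3440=-308.47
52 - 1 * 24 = 28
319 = 319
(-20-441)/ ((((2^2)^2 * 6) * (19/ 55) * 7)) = -1.99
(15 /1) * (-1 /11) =-15 /11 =-1.36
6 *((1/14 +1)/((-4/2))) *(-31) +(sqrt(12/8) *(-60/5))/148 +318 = 5847/14 - 3 *sqrt(6)/74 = 417.54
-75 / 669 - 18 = -4039 / 223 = -18.11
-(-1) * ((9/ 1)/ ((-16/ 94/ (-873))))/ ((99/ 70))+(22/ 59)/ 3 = 254188013/ 7788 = 32638.42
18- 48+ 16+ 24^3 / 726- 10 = -600 / 121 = -4.96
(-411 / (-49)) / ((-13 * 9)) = -137 / 1911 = -0.07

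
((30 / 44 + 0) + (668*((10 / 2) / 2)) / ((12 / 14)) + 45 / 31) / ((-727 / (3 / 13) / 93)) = -11971965 / 207922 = -57.58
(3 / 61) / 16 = 3 / 976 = 0.00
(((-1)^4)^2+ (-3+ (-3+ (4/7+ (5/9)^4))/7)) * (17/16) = -3188095/1285956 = -2.48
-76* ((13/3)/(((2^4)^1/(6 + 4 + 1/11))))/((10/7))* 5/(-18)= 63973/1584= 40.39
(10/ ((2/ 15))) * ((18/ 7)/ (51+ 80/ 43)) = 58050/ 15911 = 3.65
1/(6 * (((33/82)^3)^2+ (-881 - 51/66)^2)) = 18392403621152/85803117245521917915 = 0.00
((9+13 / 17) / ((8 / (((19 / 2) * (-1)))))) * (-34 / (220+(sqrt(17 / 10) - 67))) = 70965 / 27538 - 1577 * sqrt(170) / 936292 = 2.56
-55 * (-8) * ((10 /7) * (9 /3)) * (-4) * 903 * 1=-6811200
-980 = -980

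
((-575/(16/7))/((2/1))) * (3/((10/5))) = -12075/64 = -188.67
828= 828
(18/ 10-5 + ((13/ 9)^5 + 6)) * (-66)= -59029322/ 98415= -599.80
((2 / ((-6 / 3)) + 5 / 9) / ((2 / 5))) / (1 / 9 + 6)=-2 / 11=-0.18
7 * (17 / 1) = 119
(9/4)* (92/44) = 207/44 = 4.70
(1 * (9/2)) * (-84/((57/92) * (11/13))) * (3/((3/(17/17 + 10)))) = -150696/19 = -7931.37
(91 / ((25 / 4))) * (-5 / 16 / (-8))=91 / 160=0.57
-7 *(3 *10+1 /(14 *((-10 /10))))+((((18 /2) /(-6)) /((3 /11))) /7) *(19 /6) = -211.99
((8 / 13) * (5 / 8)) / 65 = 1 / 169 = 0.01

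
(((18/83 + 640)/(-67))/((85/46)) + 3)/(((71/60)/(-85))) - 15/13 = 794586075/5132803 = 154.81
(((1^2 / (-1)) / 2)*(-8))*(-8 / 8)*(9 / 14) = -18 / 7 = -2.57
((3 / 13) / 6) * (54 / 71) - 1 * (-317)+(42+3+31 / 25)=8382438 / 23075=363.27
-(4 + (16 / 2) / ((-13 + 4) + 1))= -3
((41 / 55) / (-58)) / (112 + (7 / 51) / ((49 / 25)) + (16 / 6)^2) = -43911 / 407181170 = -0.00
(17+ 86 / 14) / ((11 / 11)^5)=23.14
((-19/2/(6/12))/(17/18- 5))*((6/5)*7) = 14364/365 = 39.35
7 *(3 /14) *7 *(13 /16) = 273 /32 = 8.53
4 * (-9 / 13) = -36 / 13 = -2.77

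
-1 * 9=-9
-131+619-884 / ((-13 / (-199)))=-13044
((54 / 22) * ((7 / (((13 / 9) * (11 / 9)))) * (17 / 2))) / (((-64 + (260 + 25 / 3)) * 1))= 780759 / 1928498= 0.40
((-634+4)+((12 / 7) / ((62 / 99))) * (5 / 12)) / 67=-272925 / 29078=-9.39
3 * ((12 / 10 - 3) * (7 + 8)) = -81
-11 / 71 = -0.15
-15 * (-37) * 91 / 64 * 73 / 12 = 1228955 / 256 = 4800.61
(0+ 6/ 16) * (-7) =-21/ 8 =-2.62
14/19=0.74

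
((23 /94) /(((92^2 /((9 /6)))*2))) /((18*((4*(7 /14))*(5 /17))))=17 /8302080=0.00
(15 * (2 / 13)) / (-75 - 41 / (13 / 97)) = -15 / 2476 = -0.01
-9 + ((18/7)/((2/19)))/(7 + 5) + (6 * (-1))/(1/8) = -1539/28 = -54.96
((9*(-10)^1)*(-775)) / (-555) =-4650 / 37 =-125.68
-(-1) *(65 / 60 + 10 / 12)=23 / 12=1.92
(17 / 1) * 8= 136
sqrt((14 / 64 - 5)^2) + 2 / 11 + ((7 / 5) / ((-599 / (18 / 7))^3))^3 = 255054247034825504284179349620215089 / 51390437868493747858074246465844000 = 4.96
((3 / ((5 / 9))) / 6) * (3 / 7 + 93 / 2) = 5913 / 140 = 42.24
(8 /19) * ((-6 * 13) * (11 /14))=-3432 /133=-25.80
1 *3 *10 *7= 210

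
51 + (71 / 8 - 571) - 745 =-10049 / 8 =-1256.12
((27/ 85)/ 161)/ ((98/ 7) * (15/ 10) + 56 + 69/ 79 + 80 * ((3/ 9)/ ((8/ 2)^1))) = 0.00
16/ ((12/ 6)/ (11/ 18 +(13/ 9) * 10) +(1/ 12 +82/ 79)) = 4110528/ 322201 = 12.76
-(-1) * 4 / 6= 2 / 3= 0.67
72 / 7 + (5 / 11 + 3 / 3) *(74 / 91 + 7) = 3096 / 143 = 21.65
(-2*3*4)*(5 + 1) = -144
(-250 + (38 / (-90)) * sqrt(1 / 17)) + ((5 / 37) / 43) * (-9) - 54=-483709 / 1591 - 19 * sqrt(17) / 765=-304.13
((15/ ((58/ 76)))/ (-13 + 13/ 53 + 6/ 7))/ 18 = -35245/ 384018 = -0.09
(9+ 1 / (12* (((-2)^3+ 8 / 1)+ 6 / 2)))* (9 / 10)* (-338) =-10985 / 4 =-2746.25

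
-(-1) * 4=4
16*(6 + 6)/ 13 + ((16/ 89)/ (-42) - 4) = 261556/ 24297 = 10.76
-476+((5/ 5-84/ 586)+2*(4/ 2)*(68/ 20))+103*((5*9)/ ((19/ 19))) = 6114114/ 1465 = 4173.46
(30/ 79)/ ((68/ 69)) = 0.39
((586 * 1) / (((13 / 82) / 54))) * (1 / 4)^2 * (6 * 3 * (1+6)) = 20434113 / 13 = 1571854.85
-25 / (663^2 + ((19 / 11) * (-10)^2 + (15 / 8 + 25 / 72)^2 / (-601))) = -13387275 / 235477732879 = -0.00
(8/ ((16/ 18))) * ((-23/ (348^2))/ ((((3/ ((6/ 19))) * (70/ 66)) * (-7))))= 759/ 31318840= 0.00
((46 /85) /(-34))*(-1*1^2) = 23 /1445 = 0.02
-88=-88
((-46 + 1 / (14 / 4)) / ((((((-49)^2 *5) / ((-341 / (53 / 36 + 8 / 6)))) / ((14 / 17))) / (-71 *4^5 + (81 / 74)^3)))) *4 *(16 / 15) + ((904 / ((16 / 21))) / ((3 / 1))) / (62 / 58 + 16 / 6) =-16033764610507095183 / 135731604840650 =-118128.45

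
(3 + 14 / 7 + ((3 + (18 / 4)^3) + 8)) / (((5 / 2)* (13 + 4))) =857 / 340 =2.52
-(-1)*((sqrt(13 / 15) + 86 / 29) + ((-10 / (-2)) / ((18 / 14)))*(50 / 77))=sqrt(195) / 15 + 15764 / 2871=6.42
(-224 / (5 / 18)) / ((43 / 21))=-84672 / 215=-393.82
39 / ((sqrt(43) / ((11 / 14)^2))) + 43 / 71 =43 / 71 + 4719* sqrt(43) / 8428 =4.28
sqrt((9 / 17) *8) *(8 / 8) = 6 *sqrt(34) / 17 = 2.06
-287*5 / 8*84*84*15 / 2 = -9492525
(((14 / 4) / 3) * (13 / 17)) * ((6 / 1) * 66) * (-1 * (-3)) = 18018 / 17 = 1059.88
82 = 82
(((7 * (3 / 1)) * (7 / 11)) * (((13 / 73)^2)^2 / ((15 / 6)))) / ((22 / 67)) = 281297289 / 17180935805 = 0.02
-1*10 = -10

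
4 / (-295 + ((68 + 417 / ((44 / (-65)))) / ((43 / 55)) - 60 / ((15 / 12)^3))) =-17200 / 4414721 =-0.00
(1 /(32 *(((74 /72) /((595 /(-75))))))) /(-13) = 357 /19240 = 0.02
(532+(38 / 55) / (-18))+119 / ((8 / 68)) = 1528027 / 990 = 1543.46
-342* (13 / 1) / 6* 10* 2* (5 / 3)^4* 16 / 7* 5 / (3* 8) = -30875000 / 567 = -54453.26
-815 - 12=-827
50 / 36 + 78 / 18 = 103 / 18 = 5.72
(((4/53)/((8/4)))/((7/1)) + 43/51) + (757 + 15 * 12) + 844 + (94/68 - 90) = 64075243/37842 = 1693.23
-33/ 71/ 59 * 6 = -198/ 4189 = -0.05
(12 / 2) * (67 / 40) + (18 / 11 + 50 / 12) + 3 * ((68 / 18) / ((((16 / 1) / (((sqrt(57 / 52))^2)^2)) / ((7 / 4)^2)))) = 1054195399 / 57108480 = 18.46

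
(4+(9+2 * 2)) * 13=221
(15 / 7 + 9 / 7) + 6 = 66 / 7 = 9.43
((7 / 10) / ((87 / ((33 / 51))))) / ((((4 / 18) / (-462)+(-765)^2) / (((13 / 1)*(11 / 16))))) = 7630623 / 95971937213120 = 0.00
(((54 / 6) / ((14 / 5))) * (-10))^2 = 50625 / 49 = 1033.16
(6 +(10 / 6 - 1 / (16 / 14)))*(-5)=-815 / 24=-33.96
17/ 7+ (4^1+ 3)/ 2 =83/ 14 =5.93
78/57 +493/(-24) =-8743/456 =-19.17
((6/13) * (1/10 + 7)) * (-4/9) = -284/195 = -1.46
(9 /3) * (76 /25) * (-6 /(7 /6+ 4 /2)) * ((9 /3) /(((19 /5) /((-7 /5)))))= 9072 /475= 19.10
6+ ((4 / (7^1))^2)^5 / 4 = 1695113638 / 282475249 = 6.00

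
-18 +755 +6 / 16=737.38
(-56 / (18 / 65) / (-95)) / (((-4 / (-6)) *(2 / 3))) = 91 / 19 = 4.79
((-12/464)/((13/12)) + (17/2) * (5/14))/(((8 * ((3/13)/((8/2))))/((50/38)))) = 794825/92568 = 8.59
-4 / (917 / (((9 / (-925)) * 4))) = 144 / 848225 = 0.00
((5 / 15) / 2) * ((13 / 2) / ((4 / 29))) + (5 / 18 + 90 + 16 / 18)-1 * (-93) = 9217 / 48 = 192.02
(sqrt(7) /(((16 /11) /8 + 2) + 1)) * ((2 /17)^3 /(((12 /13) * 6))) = 143 * sqrt(7) /1547595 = 0.00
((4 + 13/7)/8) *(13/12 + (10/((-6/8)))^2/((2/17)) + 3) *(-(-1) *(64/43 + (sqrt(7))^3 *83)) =4472854/2709 + 185623441 *sqrt(7)/288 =1706906.19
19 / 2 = 9.50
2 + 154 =156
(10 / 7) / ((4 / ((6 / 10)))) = 3 / 14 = 0.21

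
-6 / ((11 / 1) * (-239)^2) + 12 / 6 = 1256656 / 628331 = 2.00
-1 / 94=-0.01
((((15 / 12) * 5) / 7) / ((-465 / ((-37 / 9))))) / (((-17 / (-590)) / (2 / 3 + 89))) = 14680675 / 597618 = 24.57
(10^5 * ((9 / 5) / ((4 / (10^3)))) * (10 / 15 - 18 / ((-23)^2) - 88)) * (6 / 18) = -693260000000 / 529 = -1310510396.98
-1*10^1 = -10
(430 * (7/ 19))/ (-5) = -602/ 19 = -31.68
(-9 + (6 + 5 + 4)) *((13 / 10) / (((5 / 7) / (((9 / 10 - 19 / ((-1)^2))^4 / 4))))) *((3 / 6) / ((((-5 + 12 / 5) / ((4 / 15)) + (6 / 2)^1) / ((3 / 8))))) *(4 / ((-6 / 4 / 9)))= 97668764011 / 500000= 195337.53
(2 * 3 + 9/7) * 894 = 45594/7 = 6513.43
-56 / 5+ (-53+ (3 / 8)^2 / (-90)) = -41089 / 640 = -64.20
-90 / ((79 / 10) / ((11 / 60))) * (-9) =1485 / 79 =18.80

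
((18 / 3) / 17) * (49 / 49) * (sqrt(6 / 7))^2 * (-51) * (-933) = 100764 / 7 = 14394.86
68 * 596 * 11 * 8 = 3566464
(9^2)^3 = 531441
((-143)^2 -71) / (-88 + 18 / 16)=-163024 / 695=-234.57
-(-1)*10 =10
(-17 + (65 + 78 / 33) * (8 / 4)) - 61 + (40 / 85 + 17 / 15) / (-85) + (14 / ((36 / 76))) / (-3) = 100545959 / 2145825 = 46.86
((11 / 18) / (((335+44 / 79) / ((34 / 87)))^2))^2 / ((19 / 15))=7872622310786420 / 14513352921121922497968727473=0.00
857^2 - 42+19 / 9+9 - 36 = 6609439 / 9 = 734382.11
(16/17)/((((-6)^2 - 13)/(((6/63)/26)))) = 16/106743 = 0.00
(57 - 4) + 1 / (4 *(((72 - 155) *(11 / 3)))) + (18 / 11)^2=2236651 / 40172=55.68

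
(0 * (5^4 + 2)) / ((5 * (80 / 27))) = 0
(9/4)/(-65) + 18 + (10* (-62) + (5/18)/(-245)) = -69029419/114660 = -602.04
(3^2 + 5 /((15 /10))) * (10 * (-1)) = -370 /3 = -123.33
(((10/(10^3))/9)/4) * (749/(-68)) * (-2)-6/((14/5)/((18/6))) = -5502757/856800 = -6.42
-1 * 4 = -4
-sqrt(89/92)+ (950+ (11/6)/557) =3174911/3342-sqrt(2047)/46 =949.02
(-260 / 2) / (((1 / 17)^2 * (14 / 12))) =-225420 / 7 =-32202.86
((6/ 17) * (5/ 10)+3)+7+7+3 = 343/ 17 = 20.18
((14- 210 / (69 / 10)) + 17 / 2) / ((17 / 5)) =-1825 / 782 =-2.33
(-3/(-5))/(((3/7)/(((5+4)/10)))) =63/50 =1.26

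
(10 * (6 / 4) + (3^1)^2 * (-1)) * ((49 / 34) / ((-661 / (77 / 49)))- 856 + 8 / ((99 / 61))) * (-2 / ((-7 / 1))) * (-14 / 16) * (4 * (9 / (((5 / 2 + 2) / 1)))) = 10212.89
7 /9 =0.78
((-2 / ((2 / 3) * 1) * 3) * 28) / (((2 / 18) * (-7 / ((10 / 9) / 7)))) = 51.43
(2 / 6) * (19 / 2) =3.17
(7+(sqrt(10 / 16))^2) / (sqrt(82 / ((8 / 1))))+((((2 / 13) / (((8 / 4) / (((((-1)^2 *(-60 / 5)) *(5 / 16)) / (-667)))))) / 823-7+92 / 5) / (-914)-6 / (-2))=61 *sqrt(41) / 164+389723956521 / 130450339240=5.37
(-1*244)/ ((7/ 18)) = -627.43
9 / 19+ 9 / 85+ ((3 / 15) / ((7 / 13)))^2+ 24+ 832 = 338981707 / 395675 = 856.72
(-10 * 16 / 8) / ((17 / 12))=-240 / 17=-14.12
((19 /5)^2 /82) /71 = 361 /145550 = 0.00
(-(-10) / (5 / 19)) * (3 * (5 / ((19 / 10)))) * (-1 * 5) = -1500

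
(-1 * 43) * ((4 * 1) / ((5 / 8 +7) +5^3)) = -1376 / 1061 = -1.30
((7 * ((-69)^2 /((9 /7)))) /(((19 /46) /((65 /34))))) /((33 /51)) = 38751895 /209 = 185415.77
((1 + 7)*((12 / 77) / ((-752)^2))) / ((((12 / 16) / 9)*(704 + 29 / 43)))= 387 / 10307975986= 0.00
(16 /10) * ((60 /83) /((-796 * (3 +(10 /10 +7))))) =-24 /181687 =-0.00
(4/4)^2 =1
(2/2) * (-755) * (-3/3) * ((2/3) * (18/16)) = 2265/4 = 566.25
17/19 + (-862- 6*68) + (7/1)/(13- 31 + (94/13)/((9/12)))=-7866025/6194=-1269.94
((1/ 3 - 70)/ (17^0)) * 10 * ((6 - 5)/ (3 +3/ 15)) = -5225/ 24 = -217.71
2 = 2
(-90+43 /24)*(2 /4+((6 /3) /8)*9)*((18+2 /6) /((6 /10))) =-7411.95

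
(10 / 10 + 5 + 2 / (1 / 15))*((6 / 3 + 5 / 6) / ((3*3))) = 34 / 3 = 11.33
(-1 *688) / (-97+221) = -172 / 31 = -5.55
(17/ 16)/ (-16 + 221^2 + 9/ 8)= 0.00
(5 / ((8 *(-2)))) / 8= -5 / 128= -0.04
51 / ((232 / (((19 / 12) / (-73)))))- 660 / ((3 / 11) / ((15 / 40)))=-907.50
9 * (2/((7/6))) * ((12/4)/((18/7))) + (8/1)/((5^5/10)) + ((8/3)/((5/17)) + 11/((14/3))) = 29.45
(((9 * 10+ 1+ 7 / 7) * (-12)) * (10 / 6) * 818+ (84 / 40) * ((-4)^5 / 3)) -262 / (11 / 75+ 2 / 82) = -1982189517 / 1315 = -1507368.45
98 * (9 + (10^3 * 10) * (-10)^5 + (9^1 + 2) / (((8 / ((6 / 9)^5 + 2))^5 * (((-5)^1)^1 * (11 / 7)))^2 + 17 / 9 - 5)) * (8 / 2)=-2008429399534132373626304888845243353795802306 / 5123544432678565759827226975175057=-391999996472.00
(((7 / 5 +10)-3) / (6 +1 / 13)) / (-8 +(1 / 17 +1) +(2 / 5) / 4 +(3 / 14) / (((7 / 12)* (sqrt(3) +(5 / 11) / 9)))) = -762128874090948 / 3771714875451739-13640473927080* sqrt(3) / 3771714875451739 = -0.21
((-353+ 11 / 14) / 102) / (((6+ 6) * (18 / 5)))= -24655 / 308448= -0.08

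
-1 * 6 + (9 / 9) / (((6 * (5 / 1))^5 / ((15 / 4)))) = -38879999 / 6480000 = -6.00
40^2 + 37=1637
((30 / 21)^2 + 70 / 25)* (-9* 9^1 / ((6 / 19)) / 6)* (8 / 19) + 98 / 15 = -59242 / 735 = -80.60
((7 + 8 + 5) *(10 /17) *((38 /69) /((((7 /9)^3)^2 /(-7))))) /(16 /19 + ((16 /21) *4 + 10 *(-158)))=19185020100 /147593904647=0.13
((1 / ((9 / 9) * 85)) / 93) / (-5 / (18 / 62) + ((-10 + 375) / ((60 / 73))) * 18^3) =3 / 61418927785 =0.00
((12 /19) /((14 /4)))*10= 240 /133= 1.80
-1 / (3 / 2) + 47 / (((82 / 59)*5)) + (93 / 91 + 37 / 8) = 5257901 / 447720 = 11.74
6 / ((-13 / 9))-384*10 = -49974 / 13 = -3844.15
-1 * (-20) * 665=13300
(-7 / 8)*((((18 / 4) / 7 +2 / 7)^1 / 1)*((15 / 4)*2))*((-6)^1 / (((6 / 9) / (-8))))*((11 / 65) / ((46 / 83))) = -24651 / 184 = -133.97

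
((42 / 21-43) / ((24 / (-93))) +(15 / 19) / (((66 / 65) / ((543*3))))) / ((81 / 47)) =112016933 / 135432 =827.11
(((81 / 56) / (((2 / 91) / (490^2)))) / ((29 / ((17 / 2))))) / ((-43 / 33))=-35458748325 / 9976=-3554405.41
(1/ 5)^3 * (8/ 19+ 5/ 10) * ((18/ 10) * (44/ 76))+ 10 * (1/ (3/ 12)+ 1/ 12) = 5528852/ 135375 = 40.84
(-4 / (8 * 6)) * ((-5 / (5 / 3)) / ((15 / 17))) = 17 / 60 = 0.28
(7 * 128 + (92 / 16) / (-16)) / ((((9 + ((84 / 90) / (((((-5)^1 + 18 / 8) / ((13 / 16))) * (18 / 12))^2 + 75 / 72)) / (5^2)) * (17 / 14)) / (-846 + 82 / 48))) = -3349783597159125 / 48419581696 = -69182.42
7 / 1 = 7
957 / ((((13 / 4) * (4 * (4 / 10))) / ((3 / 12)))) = 4785 / 104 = 46.01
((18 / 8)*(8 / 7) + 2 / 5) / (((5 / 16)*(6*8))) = 104 / 525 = 0.20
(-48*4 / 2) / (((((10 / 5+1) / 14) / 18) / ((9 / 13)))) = -72576 / 13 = -5582.77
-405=-405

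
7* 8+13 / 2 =125 / 2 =62.50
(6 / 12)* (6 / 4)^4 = 81 / 32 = 2.53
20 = 20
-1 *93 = -93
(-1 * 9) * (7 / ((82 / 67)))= -4221 / 82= -51.48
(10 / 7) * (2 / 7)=20 / 49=0.41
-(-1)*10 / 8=1.25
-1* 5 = -5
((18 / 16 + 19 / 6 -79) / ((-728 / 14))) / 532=1793 / 663936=0.00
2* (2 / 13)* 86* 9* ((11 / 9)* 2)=7568 / 13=582.15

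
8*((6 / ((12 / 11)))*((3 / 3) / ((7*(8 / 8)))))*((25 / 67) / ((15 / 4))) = 880 / 1407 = 0.63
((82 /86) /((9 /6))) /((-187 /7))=-574 /24123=-0.02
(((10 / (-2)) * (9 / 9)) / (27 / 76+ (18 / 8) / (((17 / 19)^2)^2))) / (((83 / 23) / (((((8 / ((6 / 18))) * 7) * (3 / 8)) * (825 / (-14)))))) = 150557042625 / 113156473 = 1330.52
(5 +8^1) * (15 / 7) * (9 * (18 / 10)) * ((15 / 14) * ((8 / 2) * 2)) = 3868.16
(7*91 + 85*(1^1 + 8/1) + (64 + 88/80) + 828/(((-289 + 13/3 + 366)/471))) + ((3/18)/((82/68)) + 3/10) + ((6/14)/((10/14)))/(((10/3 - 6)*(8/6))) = 7517770571/1200480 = 6262.30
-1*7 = -7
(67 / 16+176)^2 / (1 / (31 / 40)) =257662359 / 10240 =25162.34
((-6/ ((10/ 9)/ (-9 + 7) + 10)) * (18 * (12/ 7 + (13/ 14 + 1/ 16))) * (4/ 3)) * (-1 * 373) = 9154539/ 595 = 15385.78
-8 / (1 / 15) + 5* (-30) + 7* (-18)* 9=-1404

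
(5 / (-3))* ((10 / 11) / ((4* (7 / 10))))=-125 / 231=-0.54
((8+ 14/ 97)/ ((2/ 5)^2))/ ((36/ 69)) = 227125/ 2328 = 97.56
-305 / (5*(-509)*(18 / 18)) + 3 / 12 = 753 / 2036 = 0.37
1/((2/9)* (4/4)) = 4.50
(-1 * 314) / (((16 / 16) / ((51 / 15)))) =-5338 / 5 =-1067.60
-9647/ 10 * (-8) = 7717.60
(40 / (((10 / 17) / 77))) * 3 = 15708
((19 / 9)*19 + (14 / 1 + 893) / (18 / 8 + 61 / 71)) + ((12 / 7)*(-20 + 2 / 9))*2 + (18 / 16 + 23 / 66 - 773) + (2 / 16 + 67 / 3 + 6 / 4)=-1183567501 / 2447676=-483.55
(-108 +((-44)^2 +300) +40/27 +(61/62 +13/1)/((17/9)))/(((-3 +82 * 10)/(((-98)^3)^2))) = 1584393321747876640/683829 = 2316943741414.71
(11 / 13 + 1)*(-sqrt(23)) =-24*sqrt(23) / 13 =-8.85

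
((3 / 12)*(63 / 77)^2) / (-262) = -81 / 126808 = -0.00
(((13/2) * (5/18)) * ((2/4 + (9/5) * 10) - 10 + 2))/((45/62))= 2821/108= 26.12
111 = 111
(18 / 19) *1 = 18 / 19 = 0.95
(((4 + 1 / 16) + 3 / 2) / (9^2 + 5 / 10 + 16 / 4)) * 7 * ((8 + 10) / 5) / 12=623 / 4560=0.14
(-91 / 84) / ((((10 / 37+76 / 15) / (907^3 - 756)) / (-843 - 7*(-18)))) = 1286635877814495 / 11848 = 108595195629.18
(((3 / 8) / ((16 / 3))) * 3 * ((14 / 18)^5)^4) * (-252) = -558545864083284007 / 1601009443167990624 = -0.35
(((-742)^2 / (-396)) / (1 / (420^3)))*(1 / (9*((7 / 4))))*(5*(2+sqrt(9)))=-5395527200000 / 33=-163500824242.42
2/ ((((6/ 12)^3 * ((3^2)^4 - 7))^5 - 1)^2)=2097152/ 142811905486525537154510031654991689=0.00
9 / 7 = 1.29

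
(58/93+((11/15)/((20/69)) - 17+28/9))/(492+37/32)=-2396104/110072475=-0.02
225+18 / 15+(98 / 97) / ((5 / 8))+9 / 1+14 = 121646 / 485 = 250.82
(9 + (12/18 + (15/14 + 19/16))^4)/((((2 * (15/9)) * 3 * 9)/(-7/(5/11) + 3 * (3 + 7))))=15306990295829/1147095613440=13.34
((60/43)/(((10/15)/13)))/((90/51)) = 663/43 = 15.42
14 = 14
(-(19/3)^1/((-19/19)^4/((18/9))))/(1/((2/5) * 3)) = -76/5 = -15.20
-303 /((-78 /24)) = 1212 /13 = 93.23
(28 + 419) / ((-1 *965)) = -447 / 965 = -0.46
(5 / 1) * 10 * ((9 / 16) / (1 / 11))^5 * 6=713242537425 / 262144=2720804.36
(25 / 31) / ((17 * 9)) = 25 / 4743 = 0.01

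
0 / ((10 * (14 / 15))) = 0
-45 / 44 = -1.02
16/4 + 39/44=215/44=4.89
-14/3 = -4.67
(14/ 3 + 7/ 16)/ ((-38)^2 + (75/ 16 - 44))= 49/ 13485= 0.00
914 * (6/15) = 1828/5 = 365.60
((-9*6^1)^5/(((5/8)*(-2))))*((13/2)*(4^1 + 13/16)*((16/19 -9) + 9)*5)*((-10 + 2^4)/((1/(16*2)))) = 176495688585216/19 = 9289246767642.95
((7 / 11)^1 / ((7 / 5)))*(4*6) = 120 / 11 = 10.91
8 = 8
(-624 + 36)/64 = -147/16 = -9.19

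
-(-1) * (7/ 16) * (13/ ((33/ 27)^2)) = 7371/ 1936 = 3.81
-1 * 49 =-49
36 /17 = 2.12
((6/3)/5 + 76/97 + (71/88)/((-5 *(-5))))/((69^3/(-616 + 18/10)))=-796761737/350519103000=-0.00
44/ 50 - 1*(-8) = 222/ 25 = 8.88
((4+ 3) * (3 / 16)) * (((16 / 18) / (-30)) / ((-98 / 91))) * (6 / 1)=13 / 60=0.22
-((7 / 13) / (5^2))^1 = -0.02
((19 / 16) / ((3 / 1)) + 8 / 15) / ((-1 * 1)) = -223 / 240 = -0.93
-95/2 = -47.50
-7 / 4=-1.75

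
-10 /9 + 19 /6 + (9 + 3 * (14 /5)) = 19.46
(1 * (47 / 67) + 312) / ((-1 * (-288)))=20951 / 19296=1.09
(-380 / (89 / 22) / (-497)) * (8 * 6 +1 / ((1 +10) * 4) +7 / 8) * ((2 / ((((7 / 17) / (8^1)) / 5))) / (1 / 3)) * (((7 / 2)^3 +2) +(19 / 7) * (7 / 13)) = 77282062050 / 309631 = 249594.07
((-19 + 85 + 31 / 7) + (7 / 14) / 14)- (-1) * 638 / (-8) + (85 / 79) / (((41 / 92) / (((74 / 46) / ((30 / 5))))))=-587575 / 68019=-8.64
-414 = -414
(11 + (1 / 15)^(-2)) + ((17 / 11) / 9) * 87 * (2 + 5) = 11239 / 33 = 340.58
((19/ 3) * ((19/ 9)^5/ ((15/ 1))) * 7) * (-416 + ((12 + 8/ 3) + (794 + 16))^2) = 2014435184699644/ 23914845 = 84233670.96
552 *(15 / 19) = 8280 / 19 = 435.79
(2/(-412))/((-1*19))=1/3914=0.00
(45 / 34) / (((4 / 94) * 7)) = 2115 / 476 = 4.44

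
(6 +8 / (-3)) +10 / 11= 140 / 33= 4.24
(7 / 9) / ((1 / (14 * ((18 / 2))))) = 98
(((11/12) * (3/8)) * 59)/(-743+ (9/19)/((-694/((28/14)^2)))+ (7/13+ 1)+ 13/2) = -55625141/2015777680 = -0.03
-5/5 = -1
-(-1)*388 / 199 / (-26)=-194 / 2587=-0.07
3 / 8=0.38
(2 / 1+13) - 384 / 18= -19 / 3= -6.33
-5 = -5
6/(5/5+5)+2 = 3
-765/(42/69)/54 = -1955/84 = -23.27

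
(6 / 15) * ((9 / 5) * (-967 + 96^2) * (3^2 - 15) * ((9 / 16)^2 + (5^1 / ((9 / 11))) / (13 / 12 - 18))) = 519018831 / 324800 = 1597.96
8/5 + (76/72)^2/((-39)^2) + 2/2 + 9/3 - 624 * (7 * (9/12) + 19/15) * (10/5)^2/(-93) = 13787397731/76384620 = 180.50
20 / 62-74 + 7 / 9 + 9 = -63.90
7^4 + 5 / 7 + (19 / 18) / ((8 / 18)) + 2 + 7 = 135133 / 56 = 2413.09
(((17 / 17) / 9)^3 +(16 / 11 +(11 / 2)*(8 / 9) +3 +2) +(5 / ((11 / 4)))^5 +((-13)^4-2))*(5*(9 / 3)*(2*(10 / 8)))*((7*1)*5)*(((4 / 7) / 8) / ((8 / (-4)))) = -419583477049375 / 313083144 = -1340166.29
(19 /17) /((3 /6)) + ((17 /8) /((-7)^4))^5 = 2.24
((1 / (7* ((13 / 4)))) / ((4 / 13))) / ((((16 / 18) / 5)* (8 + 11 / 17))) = 255 / 2744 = 0.09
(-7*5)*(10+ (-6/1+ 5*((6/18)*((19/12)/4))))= -23485/144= -163.09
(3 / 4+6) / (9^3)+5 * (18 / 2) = 4861 / 108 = 45.01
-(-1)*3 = 3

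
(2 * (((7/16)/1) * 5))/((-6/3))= -35/16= -2.19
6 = 6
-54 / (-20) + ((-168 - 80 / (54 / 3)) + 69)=-9067 / 90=-100.74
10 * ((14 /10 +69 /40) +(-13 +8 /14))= -2605 /28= -93.04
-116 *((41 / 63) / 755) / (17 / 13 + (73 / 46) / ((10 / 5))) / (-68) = 1422044 / 2032024365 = 0.00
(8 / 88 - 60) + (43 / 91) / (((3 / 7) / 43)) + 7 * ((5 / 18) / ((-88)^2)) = -22648633 / 1812096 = -12.50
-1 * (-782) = 782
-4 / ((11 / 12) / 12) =-52.36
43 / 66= 0.65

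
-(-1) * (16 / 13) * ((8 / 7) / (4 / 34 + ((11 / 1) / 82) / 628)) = 112055296 / 9389289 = 11.93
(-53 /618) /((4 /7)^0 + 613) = -53 /379452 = -0.00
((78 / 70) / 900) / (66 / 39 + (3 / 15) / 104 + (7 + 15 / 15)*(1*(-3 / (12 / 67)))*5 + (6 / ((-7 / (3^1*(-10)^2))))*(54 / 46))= -7774 / 6091691925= -0.00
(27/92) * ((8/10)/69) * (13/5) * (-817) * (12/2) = -573534/13225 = -43.37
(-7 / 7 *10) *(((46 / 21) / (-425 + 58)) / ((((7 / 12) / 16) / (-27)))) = -794880 / 17983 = -44.20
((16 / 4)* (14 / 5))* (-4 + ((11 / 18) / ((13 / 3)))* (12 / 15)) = -42448 / 975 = -43.54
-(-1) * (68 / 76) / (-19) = -17 / 361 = -0.05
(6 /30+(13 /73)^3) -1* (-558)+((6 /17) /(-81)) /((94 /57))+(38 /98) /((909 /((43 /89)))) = 1146321426058937024 /2053591599791445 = 558.20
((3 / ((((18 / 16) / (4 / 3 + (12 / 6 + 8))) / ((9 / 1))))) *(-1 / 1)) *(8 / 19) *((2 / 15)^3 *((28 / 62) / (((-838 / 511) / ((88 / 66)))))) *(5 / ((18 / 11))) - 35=-156051903973 / 4497765975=-34.70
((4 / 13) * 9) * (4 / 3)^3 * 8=2048 / 39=52.51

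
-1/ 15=-0.07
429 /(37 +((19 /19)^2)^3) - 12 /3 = 277 /38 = 7.29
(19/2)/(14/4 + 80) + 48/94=4901/7849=0.62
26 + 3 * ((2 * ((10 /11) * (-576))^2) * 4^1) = 796265546 /121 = 6580706.99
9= 9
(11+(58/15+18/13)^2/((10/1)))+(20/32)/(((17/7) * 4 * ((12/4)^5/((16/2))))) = 4803096643/349069500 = 13.76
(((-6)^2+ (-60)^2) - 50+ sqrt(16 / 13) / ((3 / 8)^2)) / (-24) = -149.75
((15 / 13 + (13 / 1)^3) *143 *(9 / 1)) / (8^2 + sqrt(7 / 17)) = 3077978112 / 69625 - 2829024 *sqrt(119) / 69625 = 43764.70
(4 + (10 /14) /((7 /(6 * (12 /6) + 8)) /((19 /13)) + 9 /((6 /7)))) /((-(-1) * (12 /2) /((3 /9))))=58084 /257103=0.23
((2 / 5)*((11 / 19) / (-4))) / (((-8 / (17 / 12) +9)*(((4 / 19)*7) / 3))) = -187 / 5320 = -0.04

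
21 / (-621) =-7 / 207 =-0.03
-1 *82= -82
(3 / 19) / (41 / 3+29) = 9 / 2432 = 0.00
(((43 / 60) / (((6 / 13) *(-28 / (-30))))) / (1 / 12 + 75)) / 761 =559 / 19198508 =0.00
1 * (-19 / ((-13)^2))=-19 / 169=-0.11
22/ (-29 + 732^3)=2/ 35656649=0.00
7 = 7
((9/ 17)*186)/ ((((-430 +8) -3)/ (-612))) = 141.80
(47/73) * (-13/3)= -2.79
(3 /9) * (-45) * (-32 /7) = 480 /7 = 68.57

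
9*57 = 513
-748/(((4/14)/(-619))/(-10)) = -16205420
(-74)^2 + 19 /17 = 93111 /17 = 5477.12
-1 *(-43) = 43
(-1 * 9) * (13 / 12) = -39 / 4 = -9.75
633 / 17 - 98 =-1033 / 17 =-60.76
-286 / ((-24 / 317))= 45331 / 12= 3777.58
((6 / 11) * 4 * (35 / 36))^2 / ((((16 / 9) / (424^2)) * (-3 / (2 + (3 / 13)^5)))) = -40897490555600 / 134779359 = -303440.31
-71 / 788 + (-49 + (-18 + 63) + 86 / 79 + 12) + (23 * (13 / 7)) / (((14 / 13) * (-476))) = 6472267469 / 725982824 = 8.92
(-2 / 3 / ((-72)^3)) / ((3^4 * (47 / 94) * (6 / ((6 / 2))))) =1 / 45349632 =0.00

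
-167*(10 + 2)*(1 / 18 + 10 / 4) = -15364 / 3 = -5121.33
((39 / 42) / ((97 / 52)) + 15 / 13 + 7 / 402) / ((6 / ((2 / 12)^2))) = 5922547 / 766466064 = 0.01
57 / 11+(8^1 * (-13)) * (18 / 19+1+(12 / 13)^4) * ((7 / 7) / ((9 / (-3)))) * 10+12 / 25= 32111283553 / 34437975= 932.44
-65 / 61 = -1.07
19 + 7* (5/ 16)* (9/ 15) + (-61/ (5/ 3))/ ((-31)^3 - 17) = 504593/ 24840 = 20.31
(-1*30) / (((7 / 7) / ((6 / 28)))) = -45 / 7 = -6.43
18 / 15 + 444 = 2226 / 5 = 445.20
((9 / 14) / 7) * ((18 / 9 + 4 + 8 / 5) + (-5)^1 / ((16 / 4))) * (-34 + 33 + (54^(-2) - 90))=-6740017 / 127008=-53.07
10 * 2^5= 320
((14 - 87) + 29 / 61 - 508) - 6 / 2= -35595 / 61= -583.52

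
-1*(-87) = 87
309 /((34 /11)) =3399 /34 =99.97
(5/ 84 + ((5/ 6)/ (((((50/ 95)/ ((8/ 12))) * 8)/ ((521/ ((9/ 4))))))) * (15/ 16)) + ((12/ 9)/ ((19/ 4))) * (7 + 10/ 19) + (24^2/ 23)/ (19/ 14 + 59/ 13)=3778546867471/ 107764703424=35.06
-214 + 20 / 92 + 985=17738 / 23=771.22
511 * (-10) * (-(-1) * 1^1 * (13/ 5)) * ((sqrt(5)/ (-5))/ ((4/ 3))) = 19929 * sqrt(5)/ 10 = 4456.26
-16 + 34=18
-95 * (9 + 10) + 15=-1790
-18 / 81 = -2 / 9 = -0.22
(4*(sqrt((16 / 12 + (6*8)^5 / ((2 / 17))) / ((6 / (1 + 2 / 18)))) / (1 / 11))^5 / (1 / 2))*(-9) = -2719669634153591343345017600*sqrt(8121876485) / 6561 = -37357198908656633002080150000.00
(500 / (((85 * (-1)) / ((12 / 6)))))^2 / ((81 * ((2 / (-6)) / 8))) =-41.01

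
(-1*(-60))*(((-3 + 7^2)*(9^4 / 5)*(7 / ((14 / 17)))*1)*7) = 215489484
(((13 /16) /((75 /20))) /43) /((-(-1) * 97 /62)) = 0.00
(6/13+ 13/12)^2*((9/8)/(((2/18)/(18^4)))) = 3429624969/1352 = 2536704.86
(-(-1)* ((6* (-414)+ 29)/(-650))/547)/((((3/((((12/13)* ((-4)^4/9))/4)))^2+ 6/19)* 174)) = 152846336/2020864743495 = 0.00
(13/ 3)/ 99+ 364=108121/ 297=364.04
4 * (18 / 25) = 72 / 25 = 2.88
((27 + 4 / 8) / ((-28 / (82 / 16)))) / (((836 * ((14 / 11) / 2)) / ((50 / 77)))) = -5125 / 834176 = -0.01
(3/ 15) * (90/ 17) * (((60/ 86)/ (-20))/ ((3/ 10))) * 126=-11340/ 731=-15.51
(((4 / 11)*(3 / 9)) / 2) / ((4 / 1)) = 1 / 66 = 0.02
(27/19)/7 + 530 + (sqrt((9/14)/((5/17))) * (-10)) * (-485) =70517/133 + 1455 * sqrt(1190)/7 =7700.52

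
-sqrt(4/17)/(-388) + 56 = sqrt(17)/3298 + 56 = 56.00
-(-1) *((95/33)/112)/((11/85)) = 8075/40656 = 0.20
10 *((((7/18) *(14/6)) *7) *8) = 13720/27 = 508.15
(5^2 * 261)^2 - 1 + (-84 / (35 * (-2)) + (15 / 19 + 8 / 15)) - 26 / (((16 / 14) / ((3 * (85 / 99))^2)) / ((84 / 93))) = 136544067478552 / 3207105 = 42575490.19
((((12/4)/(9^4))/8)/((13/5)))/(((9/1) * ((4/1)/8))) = 5/1023516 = 0.00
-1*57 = -57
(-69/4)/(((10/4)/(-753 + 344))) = 28221/10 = 2822.10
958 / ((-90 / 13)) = -6227 / 45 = -138.38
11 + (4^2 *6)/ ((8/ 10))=131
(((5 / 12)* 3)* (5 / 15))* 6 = 2.50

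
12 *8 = 96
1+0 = 1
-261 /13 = -20.08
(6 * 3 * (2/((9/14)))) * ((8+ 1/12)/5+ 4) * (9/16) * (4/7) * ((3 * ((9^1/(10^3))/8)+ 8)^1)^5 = 1087844755256103358779064977/327680000000000000000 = 3319838.73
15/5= 3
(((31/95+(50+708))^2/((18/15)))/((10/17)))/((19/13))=1146969155501/2057700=557403.49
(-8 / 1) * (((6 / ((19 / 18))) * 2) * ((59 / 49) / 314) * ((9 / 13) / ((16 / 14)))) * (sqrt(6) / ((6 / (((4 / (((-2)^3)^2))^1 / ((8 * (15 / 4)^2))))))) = -531 * sqrt(6) / 27145300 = -0.00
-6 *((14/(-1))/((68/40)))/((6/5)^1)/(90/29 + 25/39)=11.00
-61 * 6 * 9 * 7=-23058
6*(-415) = -2490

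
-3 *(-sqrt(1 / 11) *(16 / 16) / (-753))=-sqrt(11) / 2761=-0.00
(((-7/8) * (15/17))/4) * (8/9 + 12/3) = -385/408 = -0.94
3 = 3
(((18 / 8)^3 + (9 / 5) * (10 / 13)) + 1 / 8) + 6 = 15725 / 832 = 18.90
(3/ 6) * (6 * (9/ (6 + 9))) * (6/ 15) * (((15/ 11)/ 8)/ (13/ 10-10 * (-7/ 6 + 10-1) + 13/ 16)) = -324/ 201223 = -0.00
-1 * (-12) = 12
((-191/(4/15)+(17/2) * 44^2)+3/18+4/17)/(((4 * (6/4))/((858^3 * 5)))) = 140844035387055/17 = 8284943258062.06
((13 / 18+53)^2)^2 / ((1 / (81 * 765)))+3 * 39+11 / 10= 371616361201457 / 720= 516133835002.02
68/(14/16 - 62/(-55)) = 29920/881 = 33.96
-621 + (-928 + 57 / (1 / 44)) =959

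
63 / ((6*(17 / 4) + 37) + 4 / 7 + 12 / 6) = 882 / 911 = 0.97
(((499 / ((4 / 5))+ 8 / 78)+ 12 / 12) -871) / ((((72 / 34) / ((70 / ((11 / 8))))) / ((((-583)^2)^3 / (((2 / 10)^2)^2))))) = -50972453803164416235934375 / 351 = -145220666105881527737704.80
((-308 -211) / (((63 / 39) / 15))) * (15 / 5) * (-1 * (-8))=-809640 / 7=-115662.86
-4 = -4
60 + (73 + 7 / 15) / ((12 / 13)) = 12563 / 90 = 139.59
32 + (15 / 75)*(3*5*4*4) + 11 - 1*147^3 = -3176432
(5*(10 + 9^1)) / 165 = 0.58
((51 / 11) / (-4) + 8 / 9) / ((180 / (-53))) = 5671 / 71280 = 0.08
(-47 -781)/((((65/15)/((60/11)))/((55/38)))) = -372600/247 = -1508.50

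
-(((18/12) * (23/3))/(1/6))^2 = -4761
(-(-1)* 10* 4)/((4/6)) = 60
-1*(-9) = 9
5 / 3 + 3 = 14 / 3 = 4.67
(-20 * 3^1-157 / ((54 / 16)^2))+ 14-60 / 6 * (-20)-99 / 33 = 100031 / 729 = 137.22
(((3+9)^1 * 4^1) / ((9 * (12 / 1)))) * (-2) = -8 / 9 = -0.89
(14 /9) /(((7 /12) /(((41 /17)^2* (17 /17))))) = 13448 /867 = 15.51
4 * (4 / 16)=1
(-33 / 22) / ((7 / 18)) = -27 / 7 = -3.86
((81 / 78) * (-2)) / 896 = -27 / 11648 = -0.00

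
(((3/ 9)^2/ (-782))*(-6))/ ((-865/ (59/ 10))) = -0.00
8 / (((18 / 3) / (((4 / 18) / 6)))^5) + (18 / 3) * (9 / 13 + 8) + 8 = 10906661606341 / 181312788852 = 60.15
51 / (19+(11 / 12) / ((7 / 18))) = 2.39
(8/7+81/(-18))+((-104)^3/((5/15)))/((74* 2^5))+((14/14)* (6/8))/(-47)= -69554291/48692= -1428.45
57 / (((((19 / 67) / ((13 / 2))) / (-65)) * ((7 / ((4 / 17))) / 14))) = -39963.53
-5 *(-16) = 80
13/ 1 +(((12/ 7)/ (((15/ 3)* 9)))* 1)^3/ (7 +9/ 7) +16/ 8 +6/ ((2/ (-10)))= -71938093/ 4795875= -15.00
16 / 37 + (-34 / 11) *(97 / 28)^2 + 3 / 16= -11638709 / 319088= -36.47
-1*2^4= -16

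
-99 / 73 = -1.36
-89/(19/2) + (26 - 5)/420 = -3541/380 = -9.32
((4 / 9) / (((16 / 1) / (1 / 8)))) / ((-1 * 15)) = -1 / 4320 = -0.00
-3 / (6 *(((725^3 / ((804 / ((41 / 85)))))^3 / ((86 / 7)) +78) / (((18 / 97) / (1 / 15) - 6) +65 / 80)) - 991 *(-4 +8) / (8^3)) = 819291804682845312 / 662984490525589391142431821576237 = 0.00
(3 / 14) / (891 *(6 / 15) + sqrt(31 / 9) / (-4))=0.00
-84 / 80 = -21 / 20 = -1.05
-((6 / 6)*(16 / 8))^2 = -4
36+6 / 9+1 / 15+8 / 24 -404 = -5504 / 15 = -366.93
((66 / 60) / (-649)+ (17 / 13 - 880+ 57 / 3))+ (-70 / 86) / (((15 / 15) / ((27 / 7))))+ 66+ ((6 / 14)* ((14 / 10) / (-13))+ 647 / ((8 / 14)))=221216963 / 659620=335.37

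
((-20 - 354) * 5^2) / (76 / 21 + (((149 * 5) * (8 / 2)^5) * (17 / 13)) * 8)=-1276275 / 1089393134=-0.00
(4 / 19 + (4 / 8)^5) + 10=6227 / 608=10.24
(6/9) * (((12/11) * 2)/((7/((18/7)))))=288/539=0.53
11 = 11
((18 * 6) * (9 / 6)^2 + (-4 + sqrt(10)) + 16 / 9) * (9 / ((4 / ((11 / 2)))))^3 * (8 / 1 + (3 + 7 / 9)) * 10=28569915 * sqrt(10) / 128 + 6879000645 / 128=54448020.69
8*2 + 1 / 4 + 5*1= 85 / 4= 21.25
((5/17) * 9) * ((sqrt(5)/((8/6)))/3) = 1.48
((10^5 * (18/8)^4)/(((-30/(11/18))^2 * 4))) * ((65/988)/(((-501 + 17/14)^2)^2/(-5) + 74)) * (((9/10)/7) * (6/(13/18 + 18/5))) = -0.00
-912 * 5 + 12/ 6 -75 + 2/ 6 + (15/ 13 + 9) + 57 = -178055/ 39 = -4565.51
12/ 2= 6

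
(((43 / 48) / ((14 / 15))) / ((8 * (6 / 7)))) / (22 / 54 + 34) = 1935 / 475648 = 0.00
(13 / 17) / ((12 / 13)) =169 / 204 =0.83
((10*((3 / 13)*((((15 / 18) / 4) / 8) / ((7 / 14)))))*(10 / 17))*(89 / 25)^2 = 7921 / 8840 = 0.90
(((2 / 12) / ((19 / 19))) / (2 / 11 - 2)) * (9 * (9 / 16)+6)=-649 / 640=-1.01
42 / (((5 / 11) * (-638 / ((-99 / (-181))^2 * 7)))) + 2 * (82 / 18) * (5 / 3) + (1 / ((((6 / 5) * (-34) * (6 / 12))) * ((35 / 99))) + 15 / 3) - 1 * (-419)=13392951862763 / 30525716970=438.74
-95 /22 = -4.32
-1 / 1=-1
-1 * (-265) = 265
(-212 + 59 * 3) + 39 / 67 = -2306 / 67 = -34.42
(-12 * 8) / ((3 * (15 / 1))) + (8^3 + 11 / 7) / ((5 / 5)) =53701 / 105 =511.44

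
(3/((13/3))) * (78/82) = 27/41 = 0.66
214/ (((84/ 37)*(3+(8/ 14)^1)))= 3959/ 150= 26.39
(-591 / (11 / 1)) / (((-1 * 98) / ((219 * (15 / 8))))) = 1941435 / 8624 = 225.12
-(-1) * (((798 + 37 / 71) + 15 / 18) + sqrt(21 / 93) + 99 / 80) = 801.07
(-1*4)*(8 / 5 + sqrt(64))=-192 / 5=-38.40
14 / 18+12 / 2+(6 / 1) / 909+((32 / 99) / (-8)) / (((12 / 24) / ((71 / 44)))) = 243955 / 36663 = 6.65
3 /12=1 /4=0.25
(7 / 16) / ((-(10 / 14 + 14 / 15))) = -735 / 2768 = -0.27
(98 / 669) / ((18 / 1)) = 49 / 6021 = 0.01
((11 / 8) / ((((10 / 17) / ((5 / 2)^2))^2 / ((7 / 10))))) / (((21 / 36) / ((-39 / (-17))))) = 109395 / 256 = 427.32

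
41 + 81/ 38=1639/ 38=43.13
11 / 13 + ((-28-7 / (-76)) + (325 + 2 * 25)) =347.94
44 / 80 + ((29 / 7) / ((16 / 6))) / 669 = 34487 / 62440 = 0.55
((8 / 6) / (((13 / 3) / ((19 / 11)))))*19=1444 / 143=10.10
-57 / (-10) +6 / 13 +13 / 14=3226 / 455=7.09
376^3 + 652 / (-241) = 12810926964 / 241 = 53157373.29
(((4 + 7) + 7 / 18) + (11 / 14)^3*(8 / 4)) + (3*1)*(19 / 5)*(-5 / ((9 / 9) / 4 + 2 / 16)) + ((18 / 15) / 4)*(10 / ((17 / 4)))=-29164703 / 209916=-138.94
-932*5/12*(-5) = 5825/3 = 1941.67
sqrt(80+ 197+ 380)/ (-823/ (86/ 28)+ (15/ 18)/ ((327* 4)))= -1012392* sqrt(73)/ 90424441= -0.10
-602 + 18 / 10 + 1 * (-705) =-6526 / 5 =-1305.20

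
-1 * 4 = -4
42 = 42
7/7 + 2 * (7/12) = 2.17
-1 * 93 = -93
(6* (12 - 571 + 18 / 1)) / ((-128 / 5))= 8115 / 64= 126.80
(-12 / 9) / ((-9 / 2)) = 0.30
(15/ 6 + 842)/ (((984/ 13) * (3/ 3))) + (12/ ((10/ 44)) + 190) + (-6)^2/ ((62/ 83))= 30722669/ 101680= 302.15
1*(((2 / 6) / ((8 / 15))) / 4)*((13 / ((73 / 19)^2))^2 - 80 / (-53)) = 17195722385 / 48163416736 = 0.36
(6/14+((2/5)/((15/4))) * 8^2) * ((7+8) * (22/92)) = 41899/1610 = 26.02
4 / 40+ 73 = 731 / 10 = 73.10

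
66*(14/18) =51.33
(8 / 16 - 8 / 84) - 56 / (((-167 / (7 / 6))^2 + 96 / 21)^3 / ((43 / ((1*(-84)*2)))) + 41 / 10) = 4131969830425668441083 / 10208396051597891857038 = 0.40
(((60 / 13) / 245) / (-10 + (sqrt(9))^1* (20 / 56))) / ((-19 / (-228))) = -288 / 11375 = -0.03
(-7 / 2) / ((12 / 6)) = -7 / 4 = -1.75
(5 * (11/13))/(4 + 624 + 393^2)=55/2016001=0.00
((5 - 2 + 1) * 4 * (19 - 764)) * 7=-83440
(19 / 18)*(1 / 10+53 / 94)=494 / 705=0.70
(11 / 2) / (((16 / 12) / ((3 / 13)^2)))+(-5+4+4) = 4353 / 1352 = 3.22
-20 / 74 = -10 / 37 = -0.27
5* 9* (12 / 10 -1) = 9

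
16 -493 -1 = -478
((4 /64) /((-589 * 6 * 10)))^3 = -1 /180783830237184000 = -0.00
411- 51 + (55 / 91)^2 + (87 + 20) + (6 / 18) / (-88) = 1021738247 / 2186184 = 467.36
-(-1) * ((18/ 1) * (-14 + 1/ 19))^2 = 22752900/ 361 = 63027.42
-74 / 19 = -3.89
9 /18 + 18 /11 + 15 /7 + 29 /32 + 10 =15.19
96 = 96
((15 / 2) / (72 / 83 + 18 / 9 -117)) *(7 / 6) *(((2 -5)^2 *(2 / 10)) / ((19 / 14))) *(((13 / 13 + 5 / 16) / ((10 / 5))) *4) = -768663 / 2879792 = -0.27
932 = 932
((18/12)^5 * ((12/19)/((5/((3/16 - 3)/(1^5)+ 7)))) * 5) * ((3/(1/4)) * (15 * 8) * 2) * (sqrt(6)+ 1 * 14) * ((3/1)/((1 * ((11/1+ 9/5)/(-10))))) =-2229949.17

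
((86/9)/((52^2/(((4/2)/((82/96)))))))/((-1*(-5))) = 172/103935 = 0.00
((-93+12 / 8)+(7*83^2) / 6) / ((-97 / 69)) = -5652.07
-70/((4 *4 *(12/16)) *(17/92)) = -1610/51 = -31.57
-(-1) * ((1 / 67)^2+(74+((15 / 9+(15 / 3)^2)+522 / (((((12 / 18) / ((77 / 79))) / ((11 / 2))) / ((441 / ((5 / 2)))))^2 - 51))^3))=143578517864170752618172274124527573281762780172215 / 31833428285133501399180799029469293579324774693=4510.31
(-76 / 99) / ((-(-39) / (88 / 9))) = -0.19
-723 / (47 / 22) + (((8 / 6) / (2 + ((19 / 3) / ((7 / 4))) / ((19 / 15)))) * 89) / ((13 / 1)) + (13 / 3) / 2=-20839201 / 62322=-334.38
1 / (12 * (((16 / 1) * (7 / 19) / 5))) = 95 / 1344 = 0.07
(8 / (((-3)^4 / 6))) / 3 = 16 / 81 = 0.20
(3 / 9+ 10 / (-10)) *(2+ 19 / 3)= -5.56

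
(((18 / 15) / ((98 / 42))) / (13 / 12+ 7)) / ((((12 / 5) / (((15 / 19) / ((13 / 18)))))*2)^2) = 273375 / 82850222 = 0.00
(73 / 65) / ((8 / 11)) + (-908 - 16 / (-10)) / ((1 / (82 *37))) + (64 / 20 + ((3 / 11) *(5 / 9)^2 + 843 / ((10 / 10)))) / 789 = -335098015746089 / 121853160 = -2750014.98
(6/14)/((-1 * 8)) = -3/56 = -0.05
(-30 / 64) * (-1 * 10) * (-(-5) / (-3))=-125 / 16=-7.81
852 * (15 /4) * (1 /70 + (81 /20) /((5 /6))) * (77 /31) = 5995737 /155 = 38682.17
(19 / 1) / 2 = 9.50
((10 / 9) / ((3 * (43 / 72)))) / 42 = 40 / 2709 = 0.01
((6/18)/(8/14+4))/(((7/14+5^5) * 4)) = 1/171456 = 0.00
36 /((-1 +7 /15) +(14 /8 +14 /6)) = 720 /71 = 10.14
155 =155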